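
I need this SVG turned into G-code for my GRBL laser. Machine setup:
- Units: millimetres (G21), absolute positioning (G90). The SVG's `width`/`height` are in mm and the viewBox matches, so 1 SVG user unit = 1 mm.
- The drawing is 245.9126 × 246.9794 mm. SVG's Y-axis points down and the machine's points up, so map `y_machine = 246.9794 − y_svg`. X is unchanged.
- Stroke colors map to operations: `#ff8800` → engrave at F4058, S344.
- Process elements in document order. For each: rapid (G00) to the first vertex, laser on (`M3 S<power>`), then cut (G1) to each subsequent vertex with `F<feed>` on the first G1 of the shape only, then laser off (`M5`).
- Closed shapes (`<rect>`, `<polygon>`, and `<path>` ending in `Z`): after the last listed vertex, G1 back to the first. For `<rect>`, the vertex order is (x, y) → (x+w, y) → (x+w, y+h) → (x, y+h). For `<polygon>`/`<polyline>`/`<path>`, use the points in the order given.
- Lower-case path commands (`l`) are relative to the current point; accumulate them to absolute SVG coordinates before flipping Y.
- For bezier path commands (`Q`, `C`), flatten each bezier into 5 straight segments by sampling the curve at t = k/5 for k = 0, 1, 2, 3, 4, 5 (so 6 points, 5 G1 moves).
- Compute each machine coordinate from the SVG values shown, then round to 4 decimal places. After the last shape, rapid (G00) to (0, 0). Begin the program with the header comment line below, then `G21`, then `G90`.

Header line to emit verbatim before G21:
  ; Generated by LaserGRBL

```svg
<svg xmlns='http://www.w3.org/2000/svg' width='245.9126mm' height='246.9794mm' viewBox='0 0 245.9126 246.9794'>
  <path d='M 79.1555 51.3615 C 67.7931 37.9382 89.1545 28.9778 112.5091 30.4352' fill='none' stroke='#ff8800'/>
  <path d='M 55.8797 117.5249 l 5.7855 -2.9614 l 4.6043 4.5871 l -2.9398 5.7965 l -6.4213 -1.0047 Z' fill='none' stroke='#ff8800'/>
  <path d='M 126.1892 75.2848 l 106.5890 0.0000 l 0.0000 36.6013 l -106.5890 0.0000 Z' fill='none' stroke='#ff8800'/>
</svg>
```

; Generated by LaserGRBL
G21
G90
G00 X79.1555 Y195.6179
M3 S344
G1 X76.0191 Y203.0887 F4058
G1 X79.2613 Y209.2026
G1 X87.4071 Y213.6736
G1 X98.9814 Y216.2161
G1 X112.5091 Y216.5442
M5
G00 X55.8797 Y129.4545
M3 S344
G1 X61.6652 Y132.4159 F4058
G1 X66.2695 Y127.8288
G1 X63.3297 Y122.0323
G1 X56.9084 Y123.0370
G1 X55.8797 Y129.4545
M5
G00 X126.1892 Y171.6946
M3 S344
G1 X232.7782 Y171.6946 F4058
G1 X232.7782 Y135.0933
G1 X126.1892 Y135.0933
G1 X126.1892 Y171.6946
M5
G00 X0.0000 Y0.0000

Since the viewBox matches the mm dimensions, user units are millimetres directly. The only transform is the Y-flip y_m = 246.9794 − y_svg.

Shape 1 is a cubic bezier drawn with `<path>`. Its stroke #ff8800 means engrave at S344, F4058. After flipping Y the toolpath is (79.1555,195.6179) → (76.0191,203.0887) → (79.2613,209.2026) → (87.4071,213.6736) → (98.9814,216.2161) → (112.5091,216.5442).

Shape 2 is a regular polygon drawn with `<path>`. Its stroke #ff8800 means engrave at S344, F4058. After flipping Y the toolpath is (55.8797,129.4545) → (61.6652,132.4159) → (66.2695,127.8288) → (63.3297,122.0323) → (56.9084,123.0370) → (55.8797,129.4545), returning to the start.

Shape 3 is a rectangle drawn with `<path>`. Its stroke #ff8800 means engrave at S344, F4058. After flipping Y the toolpath is (126.1892,171.6946) → (232.7782,171.6946) → (232.7782,135.0933) → (126.1892,135.0933) → (126.1892,171.6946), returning to the start.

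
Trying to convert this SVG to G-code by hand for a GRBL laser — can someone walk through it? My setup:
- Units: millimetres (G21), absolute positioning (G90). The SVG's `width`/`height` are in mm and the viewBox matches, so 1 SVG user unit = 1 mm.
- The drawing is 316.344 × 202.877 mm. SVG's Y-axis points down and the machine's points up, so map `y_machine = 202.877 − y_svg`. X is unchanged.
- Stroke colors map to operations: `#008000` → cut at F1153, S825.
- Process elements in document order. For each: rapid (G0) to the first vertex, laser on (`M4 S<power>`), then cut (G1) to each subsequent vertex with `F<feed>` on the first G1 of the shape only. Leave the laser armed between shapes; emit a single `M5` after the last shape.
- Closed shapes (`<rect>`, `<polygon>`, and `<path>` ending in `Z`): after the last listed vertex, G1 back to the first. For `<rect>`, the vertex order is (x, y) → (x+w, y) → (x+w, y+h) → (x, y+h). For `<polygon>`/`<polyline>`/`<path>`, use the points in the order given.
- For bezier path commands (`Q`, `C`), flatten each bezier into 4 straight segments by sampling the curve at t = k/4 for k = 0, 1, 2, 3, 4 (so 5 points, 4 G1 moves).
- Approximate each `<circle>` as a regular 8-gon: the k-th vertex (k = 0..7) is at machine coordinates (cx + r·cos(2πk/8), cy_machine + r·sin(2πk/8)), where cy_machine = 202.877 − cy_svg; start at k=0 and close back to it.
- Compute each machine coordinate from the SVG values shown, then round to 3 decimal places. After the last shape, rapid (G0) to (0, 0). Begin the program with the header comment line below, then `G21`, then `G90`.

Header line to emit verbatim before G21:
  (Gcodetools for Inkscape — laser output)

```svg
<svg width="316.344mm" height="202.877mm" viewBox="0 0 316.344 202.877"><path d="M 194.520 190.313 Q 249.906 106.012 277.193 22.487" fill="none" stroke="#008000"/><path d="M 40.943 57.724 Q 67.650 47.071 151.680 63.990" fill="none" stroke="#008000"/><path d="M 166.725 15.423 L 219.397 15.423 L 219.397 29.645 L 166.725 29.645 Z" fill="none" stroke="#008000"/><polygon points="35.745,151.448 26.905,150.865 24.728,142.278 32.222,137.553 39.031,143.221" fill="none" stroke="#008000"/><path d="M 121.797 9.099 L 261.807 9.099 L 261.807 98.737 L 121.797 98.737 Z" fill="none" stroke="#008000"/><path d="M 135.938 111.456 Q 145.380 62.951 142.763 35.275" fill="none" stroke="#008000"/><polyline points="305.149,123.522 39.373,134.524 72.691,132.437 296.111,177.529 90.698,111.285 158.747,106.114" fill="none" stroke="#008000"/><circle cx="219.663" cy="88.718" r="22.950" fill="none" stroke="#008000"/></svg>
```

viewBox `0 0 316.344 202.877` with mm width/height → 1 unit = 1 mm. Flip: y_m = 202.877 − y_svg.

**Shape 1** — `<path>` quadratic bezier, stroke `#008000` → cut (S825, F1153). Control points (SVG): P0=(194.520,190.313), P1=(249.906,106.012), P2=(277.193,22.487); sampled at t=k/4. Machine vertices: (194.520,12.564) → (220.457,54.666) → (242.881,96.671) → (261.793,138.579) → (277.193,180.390). Open path.

**Shape 2** — `<path>` quadratic bezier, stroke `#008000` → cut (S825, F1153). Control points (SVG): P0=(40.943,57.724), P1=(67.650,47.071), P2=(151.680,63.990); sampled at t=k/4. Machine vertices: (40.943,145.153) → (57.879,148.756) → (81.981,148.913) → (113.248,145.623) → (151.680,138.887). Open path.

**Shape 3** — `<path>` rectangle, stroke `#008000` → cut (S825, F1153). Machine vertices: (166.725,187.454) → (219.397,187.454) → (219.397,173.232) → (166.725,173.232) → (166.725,187.454). Closed: final G1 returns to the first vertex.

**Shape 4** — `<polygon>` regular polygon, stroke `#008000` → cut (S825, F1153). Machine vertices: (35.745,51.429) → (26.905,52.012) → (24.728,60.599) → (32.222,65.324) → (39.031,59.656) → (35.745,51.429). Closed: final G1 returns to the first vertex.

**Shape 5** — `<path>` rectangle, stroke `#008000` → cut (S825, F1153). Machine vertices: (121.797,193.778) → (261.807,193.778) → (261.807,104.140) → (121.797,104.140) → (121.797,193.778). Closed: final G1 returns to the first vertex.

**Shape 6** — `<path>` quadratic bezier, stroke `#008000` → cut (S825, F1153). Control points (SVG): P0=(135.938,111.456), P1=(145.380,62.951), P2=(142.763,35.275); sampled at t=k/4. Machine vertices: (135.938,91.421) → (139.905,114.372) → (142.365,134.719) → (143.318,152.462) → (142.763,167.602). Open path.

**Shape 7** — `<polyline>` open polyline, stroke `#008000` → cut (S825, F1153). Machine vertices: (305.149,79.355) → (39.373,68.353) → (72.691,70.440) → (296.111,25.348) → (90.698,91.592) → (158.747,96.763). Open path.

**Shape 8** — `<circle>` circle, stroke `#008000` → cut (S825, F1153). Machine vertices: (242.613,114.159) → (235.891,130.387) → (219.663,137.109) → (203.435,130.387) → (196.713,114.159) → (203.435,97.931) → (219.663,91.209) → (235.891,97.931) → (242.613,114.159). Closed: final G1 returns to the first vertex.

(Gcodetools for Inkscape — laser output)
G21
G90
G0 X194.520 Y12.564
M4 S825
G1 X220.457 Y54.666 F1153
G1 X242.881 Y96.671
G1 X261.793 Y138.579
G1 X277.193 Y180.390
G0 X40.943 Y145.153
M4 S825
G1 X57.879 Y148.756 F1153
G1 X81.981 Y148.913
G1 X113.248 Y145.623
G1 X151.680 Y138.887
G0 X166.725 Y187.454
M4 S825
G1 X219.397 Y187.454 F1153
G1 X219.397 Y173.232
G1 X166.725 Y173.232
G1 X166.725 Y187.454
G0 X35.745 Y51.429
M4 S825
G1 X26.905 Y52.012 F1153
G1 X24.728 Y60.599
G1 X32.222 Y65.324
G1 X39.031 Y59.656
G1 X35.745 Y51.429
G0 X121.797 Y193.778
M4 S825
G1 X261.807 Y193.778 F1153
G1 X261.807 Y104.140
G1 X121.797 Y104.140
G1 X121.797 Y193.778
G0 X135.938 Y91.421
M4 S825
G1 X139.905 Y114.372 F1153
G1 X142.365 Y134.719
G1 X143.318 Y152.462
G1 X142.763 Y167.602
G0 X305.149 Y79.355
M4 S825
G1 X39.373 Y68.353 F1153
G1 X72.691 Y70.440
G1 X296.111 Y25.348
G1 X90.698 Y91.592
G1 X158.747 Y96.763
G0 X242.613 Y114.159
M4 S825
G1 X235.891 Y130.387 F1153
G1 X219.663 Y137.109
G1 X203.435 Y130.387
G1 X196.713 Y114.159
G1 X203.435 Y97.931
G1 X219.663 Y91.209
G1 X235.891 Y97.931
G1 X242.613 Y114.159
M5
G0 X0.000 Y0.000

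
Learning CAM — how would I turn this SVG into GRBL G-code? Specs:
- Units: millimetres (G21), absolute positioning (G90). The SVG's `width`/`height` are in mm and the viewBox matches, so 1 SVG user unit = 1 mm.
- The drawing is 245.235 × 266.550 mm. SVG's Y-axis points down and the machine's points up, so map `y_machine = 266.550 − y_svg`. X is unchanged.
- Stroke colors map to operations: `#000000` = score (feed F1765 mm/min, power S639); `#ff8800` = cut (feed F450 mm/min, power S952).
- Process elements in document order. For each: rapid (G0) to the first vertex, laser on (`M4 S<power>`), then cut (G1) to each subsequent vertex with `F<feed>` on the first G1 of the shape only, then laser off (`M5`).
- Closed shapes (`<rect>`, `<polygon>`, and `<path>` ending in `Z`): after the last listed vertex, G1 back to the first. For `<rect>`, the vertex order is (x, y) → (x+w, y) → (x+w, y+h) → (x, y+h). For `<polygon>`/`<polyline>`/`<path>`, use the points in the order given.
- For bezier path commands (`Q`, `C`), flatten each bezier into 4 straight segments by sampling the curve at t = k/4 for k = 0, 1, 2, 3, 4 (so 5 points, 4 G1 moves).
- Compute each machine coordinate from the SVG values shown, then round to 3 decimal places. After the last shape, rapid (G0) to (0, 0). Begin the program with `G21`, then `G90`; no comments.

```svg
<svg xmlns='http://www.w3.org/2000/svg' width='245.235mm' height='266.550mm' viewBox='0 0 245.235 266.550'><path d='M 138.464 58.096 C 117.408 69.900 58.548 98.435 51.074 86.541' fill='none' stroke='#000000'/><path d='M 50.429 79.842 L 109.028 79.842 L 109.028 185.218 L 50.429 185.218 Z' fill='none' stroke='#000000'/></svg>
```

G21
G90
G0 X138.464 Y208.454
M4 S639
G1 X116.977 Y197.357 F1765
G1 X89.676 Y185.345
G1 X64.921 Y177.776
G1 X51.074 Y180.009
M5
G0 X50.429 Y186.708
M4 S639
G1 X109.028 Y186.708 F1765
G1 X109.028 Y81.332
G1 X50.429 Y81.332
G1 X50.429 Y186.708
M5
G0 X0.000 Y0.000

viewBox `0 0 245.235 266.550` with mm width/height → 1 unit = 1 mm. Flip: y_m = 266.550 − y_svg.

**Shape 1** — `<path>` cubic bezier, stroke `#000000` → score (S639, F1765). Control points (SVG): P0=(138.464,58.096), P1=(117.408,69.900), P2=(58.548,98.435), P3=(51.074,86.541); sampled at t=k/4. Machine vertices: (138.464,208.454) → (116.977,197.357) → (89.676,185.345) → (64.921,177.776) → (51.074,180.009). Open path.

**Shape 2** — `<path>` rectangle, stroke `#000000` → score (S639, F1765). Machine vertices: (50.429,186.708) → (109.028,186.708) → (109.028,81.332) → (50.429,81.332) → (50.429,186.708). Closed: final G1 returns to the first vertex.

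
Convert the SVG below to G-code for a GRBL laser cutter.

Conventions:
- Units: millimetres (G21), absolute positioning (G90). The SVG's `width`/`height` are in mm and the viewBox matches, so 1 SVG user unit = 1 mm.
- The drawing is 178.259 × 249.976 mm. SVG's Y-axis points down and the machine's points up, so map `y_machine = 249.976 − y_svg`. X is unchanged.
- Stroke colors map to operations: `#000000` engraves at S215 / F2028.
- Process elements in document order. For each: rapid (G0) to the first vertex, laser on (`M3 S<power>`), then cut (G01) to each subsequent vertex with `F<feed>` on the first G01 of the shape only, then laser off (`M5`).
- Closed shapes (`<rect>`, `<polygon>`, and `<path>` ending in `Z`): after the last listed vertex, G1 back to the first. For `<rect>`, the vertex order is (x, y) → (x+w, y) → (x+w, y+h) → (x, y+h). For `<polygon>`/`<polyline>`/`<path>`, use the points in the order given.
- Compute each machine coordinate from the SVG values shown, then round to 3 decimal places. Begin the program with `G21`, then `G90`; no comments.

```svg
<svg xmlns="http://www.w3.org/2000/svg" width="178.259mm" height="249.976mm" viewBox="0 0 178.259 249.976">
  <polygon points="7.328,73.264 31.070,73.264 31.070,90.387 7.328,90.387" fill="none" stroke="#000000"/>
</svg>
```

Since the viewBox matches the mm dimensions, user units are millimetres directly. The only transform is the Y-flip y_m = 249.976 − y_svg.

Shape 1 is a rectangle drawn with `<polygon>`. Its stroke #000000 means engrave at S215, F2028. After flipping Y the toolpath is (7.328,176.712) → (31.070,176.712) → (31.070,159.589) → (7.328,159.589) → (7.328,176.712), returning to the start.

G21
G90
G0 X7.328 Y176.712
M3 S215
G01 X31.070 Y176.712 F2028
G01 X31.070 Y159.589
G01 X7.328 Y159.589
G01 X7.328 Y176.712
M5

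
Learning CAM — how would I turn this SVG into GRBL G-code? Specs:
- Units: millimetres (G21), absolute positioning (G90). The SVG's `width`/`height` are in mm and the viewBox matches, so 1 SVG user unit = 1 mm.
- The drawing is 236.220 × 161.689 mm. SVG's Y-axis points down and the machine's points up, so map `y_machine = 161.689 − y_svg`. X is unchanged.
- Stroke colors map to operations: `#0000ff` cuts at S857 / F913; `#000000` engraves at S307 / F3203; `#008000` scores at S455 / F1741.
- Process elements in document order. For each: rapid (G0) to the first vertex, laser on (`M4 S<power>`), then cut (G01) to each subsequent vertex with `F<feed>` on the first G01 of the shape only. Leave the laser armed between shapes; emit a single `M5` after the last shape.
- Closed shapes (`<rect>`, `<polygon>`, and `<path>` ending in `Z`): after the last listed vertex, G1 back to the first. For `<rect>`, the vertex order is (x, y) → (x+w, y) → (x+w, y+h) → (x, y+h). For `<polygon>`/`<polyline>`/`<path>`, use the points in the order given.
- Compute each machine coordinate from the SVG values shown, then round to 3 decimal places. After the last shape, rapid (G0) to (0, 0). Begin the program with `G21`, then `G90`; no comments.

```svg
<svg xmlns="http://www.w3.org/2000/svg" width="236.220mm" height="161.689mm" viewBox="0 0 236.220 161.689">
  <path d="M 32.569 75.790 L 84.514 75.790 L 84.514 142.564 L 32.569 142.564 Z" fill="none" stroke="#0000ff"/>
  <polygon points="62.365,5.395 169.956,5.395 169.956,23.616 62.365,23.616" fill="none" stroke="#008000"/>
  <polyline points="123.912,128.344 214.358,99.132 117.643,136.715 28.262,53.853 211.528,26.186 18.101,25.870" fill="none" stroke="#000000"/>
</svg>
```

1 u = 1 mm; y_m = 161.689 − y.

[1] `<path>` rectangle, #0000ff→cut S857 F913: (32.569,85.899) → (84.514,85.899) → (84.514,19.125) → (32.569,19.125) → (32.569,85.899) (closed)

[2] `<polygon>` rectangle, #008000→score S455 F1741: (62.365,156.294) → (169.956,156.294) → (169.956,138.073) → (62.365,138.073) → (62.365,156.294) (closed)

[3] `<polyline>` open polyline, #000000→engrave S307 F3203: (123.912,33.345) → (214.358,62.557) → (117.643,24.974) → (28.262,107.836) → (211.528,135.503) → (18.101,135.819)

G21
G90
G0 X32.569 Y85.899
M4 S857
G01 X84.514 Y85.899 F913
G01 X84.514 Y19.125
G01 X32.569 Y19.125
G01 X32.569 Y85.899
G0 X62.365 Y156.294
M4 S455
G01 X169.956 Y156.294 F1741
G01 X169.956 Y138.073
G01 X62.365 Y138.073
G01 X62.365 Y156.294
G0 X123.912 Y33.345
M4 S307
G01 X214.358 Y62.557 F3203
G01 X117.643 Y24.974
G01 X28.262 Y107.836
G01 X211.528 Y135.503
G01 X18.101 Y135.819
M5
G0 X0.000 Y0.000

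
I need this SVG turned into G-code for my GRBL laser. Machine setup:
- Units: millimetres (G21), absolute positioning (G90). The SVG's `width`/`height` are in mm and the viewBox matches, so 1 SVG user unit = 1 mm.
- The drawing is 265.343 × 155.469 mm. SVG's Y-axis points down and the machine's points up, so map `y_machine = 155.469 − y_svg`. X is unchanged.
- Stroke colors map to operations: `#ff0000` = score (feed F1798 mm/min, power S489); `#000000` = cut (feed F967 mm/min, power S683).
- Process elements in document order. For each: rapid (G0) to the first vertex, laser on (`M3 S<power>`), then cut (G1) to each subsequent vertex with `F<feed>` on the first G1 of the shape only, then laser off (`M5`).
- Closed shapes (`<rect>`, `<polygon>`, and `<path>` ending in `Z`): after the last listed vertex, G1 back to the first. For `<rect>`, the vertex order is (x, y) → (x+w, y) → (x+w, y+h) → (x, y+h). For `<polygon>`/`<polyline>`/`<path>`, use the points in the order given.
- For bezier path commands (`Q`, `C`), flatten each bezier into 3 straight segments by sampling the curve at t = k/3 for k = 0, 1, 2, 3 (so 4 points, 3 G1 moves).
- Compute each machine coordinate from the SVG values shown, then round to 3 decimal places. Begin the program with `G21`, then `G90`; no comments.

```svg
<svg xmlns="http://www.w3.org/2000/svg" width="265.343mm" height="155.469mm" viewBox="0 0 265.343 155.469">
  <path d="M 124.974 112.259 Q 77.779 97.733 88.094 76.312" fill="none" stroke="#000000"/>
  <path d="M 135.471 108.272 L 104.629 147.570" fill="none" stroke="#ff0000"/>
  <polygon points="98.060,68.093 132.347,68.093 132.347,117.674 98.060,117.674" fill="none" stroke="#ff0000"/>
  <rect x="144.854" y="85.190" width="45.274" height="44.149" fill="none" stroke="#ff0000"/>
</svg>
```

1 u = 1 mm; y_m = 155.469 − y.

[1] `<path>` quadratic bezier, #000000→cut S683 F967: (124.974,43.210) → (99.901,53.660) → (87.607,65.642) → (88.094,79.157)

[2] `<path>` line segment, #ff0000→score S489 F1798: (135.471,47.197) → (104.629,7.899)

[3] `<polygon>` rectangle, #ff0000→score S489 F1798: (98.060,87.376) → (132.347,87.376) → (132.347,37.795) → (98.060,37.795) → (98.060,87.376) (closed)

[4] `<rect>` rectangle, #ff0000→score S489 F1798: (144.854,70.279) → (190.128,70.279) → (190.128,26.130) → (144.854,26.130) → (144.854,70.279) (closed)

G21
G90
G0 X124.974 Y43.210
M3 S683
G1 X99.901 Y53.660 F967
G1 X87.607 Y65.642
G1 X88.094 Y79.157
M5
G0 X135.471 Y47.197
M3 S489
G1 X104.629 Y7.899 F1798
M5
G0 X98.060 Y87.376
M3 S489
G1 X132.347 Y87.376 F1798
G1 X132.347 Y37.795
G1 X98.060 Y37.795
G1 X98.060 Y87.376
M5
G0 X144.854 Y70.279
M3 S489
G1 X190.128 Y70.279 F1798
G1 X190.128 Y26.130
G1 X144.854 Y26.130
G1 X144.854 Y70.279
M5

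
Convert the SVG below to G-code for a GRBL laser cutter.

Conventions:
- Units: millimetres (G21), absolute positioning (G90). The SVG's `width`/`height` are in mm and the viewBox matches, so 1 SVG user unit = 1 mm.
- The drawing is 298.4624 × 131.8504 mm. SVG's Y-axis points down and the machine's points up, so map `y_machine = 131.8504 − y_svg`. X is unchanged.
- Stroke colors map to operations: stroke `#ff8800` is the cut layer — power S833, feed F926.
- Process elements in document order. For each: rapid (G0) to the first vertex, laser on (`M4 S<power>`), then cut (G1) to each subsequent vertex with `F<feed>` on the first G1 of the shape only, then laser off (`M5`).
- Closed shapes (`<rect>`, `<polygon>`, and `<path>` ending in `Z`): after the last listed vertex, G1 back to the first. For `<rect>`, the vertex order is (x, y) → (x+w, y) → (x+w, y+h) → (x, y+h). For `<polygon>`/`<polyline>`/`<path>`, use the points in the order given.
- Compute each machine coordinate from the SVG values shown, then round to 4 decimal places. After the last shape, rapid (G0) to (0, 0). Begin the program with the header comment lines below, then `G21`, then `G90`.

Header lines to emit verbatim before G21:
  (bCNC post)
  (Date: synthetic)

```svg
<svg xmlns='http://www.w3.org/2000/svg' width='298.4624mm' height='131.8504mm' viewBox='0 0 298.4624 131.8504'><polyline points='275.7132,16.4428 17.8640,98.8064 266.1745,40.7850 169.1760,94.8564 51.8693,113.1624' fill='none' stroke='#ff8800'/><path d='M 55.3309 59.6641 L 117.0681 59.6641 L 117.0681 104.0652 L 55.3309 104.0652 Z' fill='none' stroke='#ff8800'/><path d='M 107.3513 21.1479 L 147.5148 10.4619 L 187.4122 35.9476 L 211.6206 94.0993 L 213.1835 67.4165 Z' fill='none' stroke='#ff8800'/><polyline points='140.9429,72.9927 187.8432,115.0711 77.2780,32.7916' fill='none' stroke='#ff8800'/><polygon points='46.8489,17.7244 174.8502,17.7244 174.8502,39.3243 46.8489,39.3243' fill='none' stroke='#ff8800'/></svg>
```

Since the viewBox matches the mm dimensions, user units are millimetres directly. The only transform is the Y-flip y_m = 131.8504 − y_svg.

Shape 1 is a open polyline drawn with `<polyline>`. Its stroke #ff8800 means cut at S833, F926. After flipping Y the toolpath is (275.7132,115.4076) → (17.8640,33.0440) → (266.1745,91.0654) → (169.1760,36.9940) → (51.8693,18.6880).

Shape 2 is a rectangle drawn with `<path>`. Its stroke #ff8800 means cut at S833, F926. After flipping Y the toolpath is (55.3309,72.1863) → (117.0681,72.1863) → (117.0681,27.7852) → (55.3309,27.7852) → (55.3309,72.1863), returning to the start.

Shape 3 is a closed polygon drawn with `<path>`. Its stroke #ff8800 means cut at S833, F926. After flipping Y the toolpath is (107.3513,110.7025) → (147.5148,121.3885) → (187.4122,95.9028) → (211.6206,37.7511) → (213.1835,64.4339) → (107.3513,110.7025), returning to the start.

Shape 4 is a open polyline drawn with `<polyline>`. Its stroke #ff8800 means cut at S833, F926. After flipping Y the toolpath is (140.9429,58.8577) → (187.8432,16.7793) → (77.2780,99.0588).

Shape 5 is a rectangle drawn with `<polygon>`. Its stroke #ff8800 means cut at S833, F926. After flipping Y the toolpath is (46.8489,114.1260) → (174.8502,114.1260) → (174.8502,92.5261) → (46.8489,92.5261) → (46.8489,114.1260), returning to the start.

(bCNC post)
(Date: synthetic)
G21
G90
G0 X275.7132 Y115.4076
M4 S833
G1 X17.8640 Y33.0440 F926
G1 X266.1745 Y91.0654
G1 X169.1760 Y36.9940
G1 X51.8693 Y18.6880
M5
G0 X55.3309 Y72.1863
M4 S833
G1 X117.0681 Y72.1863 F926
G1 X117.0681 Y27.7852
G1 X55.3309 Y27.7852
G1 X55.3309 Y72.1863
M5
G0 X107.3513 Y110.7025
M4 S833
G1 X147.5148 Y121.3885 F926
G1 X187.4122 Y95.9028
G1 X211.6206 Y37.7511
G1 X213.1835 Y64.4339
G1 X107.3513 Y110.7025
M5
G0 X140.9429 Y58.8577
M4 S833
G1 X187.8432 Y16.7793 F926
G1 X77.2780 Y99.0588
M5
G0 X46.8489 Y114.1260
M4 S833
G1 X174.8502 Y114.1260 F926
G1 X174.8502 Y92.5261
G1 X46.8489 Y92.5261
G1 X46.8489 Y114.1260
M5
G0 X0.0000 Y0.0000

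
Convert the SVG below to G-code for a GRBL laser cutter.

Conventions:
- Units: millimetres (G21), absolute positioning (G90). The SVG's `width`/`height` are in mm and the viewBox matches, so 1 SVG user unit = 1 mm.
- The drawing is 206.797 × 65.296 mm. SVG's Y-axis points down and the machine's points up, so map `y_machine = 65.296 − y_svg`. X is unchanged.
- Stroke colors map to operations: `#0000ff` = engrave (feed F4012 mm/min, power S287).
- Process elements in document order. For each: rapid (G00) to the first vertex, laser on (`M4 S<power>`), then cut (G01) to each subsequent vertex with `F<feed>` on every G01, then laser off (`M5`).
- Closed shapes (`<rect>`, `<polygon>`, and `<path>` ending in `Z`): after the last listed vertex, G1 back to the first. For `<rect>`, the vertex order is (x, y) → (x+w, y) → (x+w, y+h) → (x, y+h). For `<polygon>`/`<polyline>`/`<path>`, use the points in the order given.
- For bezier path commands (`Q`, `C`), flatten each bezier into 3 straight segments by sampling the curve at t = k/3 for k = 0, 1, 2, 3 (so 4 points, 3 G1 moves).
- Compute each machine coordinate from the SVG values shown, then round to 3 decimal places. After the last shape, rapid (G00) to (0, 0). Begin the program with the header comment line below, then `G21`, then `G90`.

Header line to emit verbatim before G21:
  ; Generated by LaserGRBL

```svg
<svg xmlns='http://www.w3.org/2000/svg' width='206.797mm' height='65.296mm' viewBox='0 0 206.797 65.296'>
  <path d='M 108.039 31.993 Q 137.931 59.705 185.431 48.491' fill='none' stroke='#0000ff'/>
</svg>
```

viewBox `0 0 206.797 65.296` with mm width/height → 1 unit = 1 mm. Flip: y_m = 65.296 − y_svg.

**Shape 1** — `<path>` quadratic bezier, stroke `#0000ff` → engrave (S287, F4012). Control points (SVG): P0=(108.039,31.993), P1=(137.931,59.705), P2=(185.431,48.491); sampled at t=k/3. Machine vertices: (108.039,33.303) → (129.923,19.153) → (155.721,13.654) → (185.431,16.805). Open path.

; Generated by LaserGRBL
G21
G90
G00 X108.039 Y33.303
M4 S287
G01 X129.923 Y19.153 F4012
G01 X155.721 Y13.654 F4012
G01 X185.431 Y16.805 F4012
M5
G00 X0.000 Y0.000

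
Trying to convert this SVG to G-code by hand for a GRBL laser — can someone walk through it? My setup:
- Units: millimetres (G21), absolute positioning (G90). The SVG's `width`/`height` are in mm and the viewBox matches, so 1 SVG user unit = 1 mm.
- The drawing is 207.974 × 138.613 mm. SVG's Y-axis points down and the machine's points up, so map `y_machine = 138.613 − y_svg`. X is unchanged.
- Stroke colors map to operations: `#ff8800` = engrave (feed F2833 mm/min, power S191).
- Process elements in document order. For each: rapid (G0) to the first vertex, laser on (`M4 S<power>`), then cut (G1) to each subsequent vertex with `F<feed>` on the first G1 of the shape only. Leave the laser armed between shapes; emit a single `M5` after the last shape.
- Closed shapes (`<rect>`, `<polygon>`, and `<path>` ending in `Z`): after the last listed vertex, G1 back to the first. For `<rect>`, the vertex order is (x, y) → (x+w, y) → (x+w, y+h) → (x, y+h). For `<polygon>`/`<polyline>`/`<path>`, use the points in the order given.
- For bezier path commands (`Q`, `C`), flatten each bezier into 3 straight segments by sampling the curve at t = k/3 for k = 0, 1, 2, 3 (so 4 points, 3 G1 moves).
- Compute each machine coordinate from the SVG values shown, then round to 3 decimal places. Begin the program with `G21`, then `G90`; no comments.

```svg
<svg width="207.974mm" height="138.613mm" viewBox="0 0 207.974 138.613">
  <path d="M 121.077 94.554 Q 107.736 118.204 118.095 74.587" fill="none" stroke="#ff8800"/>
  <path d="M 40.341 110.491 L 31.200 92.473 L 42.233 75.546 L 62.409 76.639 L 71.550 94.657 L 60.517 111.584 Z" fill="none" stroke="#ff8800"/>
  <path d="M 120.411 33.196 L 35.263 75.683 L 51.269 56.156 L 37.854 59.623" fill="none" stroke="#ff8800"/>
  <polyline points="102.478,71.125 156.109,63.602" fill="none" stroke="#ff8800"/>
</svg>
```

viewBox `0 0 207.974 138.613` with mm width/height → 1 unit = 1 mm. Flip: y_m = 138.613 − y_svg.

**Shape 1** — `<path>` quadratic bezier, stroke `#ff8800` → engrave (S191, F2833). Control points (SVG): P0=(121.077,94.554), P1=(107.736,118.204), P2=(118.095,74.587); sampled at t=k/3. Machine vertices: (121.077,44.059) → (114.816,35.766) → (113.822,42.422) → (118.095,64.026). Open path.

**Shape 2** — `<path>` regular polygon, stroke `#ff8800` → engrave (S191, F2833). Machine vertices: (40.341,28.122) → (31.200,46.140) → (42.233,63.067) → (62.409,61.974) → (71.550,43.956) → (60.517,27.029) → (40.341,28.122). Closed: final G1 returns to the first vertex.

**Shape 3** — `<path>` open polyline, stroke `#ff8800` → engrave (S191, F2833). Machine vertices: (120.411,105.417) → (35.263,62.930) → (51.269,82.457) → (37.854,78.990). Open path.

**Shape 4** — `<polyline>` line segment, stroke `#ff8800` → engrave (S191, F2833). Machine vertices: (102.478,67.488) → (156.109,75.011). Open path.

G21
G90
G0 X121.077 Y44.059
M4 S191
G1 X114.816 Y35.766 F2833
G1 X113.822 Y42.422
G1 X118.095 Y64.026
G0 X40.341 Y28.122
M4 S191
G1 X31.200 Y46.140 F2833
G1 X42.233 Y63.067
G1 X62.409 Y61.974
G1 X71.550 Y43.956
G1 X60.517 Y27.029
G1 X40.341 Y28.122
G0 X120.411 Y105.417
M4 S191
G1 X35.263 Y62.930 F2833
G1 X51.269 Y82.457
G1 X37.854 Y78.990
G0 X102.478 Y67.488
M4 S191
G1 X156.109 Y75.011 F2833
M5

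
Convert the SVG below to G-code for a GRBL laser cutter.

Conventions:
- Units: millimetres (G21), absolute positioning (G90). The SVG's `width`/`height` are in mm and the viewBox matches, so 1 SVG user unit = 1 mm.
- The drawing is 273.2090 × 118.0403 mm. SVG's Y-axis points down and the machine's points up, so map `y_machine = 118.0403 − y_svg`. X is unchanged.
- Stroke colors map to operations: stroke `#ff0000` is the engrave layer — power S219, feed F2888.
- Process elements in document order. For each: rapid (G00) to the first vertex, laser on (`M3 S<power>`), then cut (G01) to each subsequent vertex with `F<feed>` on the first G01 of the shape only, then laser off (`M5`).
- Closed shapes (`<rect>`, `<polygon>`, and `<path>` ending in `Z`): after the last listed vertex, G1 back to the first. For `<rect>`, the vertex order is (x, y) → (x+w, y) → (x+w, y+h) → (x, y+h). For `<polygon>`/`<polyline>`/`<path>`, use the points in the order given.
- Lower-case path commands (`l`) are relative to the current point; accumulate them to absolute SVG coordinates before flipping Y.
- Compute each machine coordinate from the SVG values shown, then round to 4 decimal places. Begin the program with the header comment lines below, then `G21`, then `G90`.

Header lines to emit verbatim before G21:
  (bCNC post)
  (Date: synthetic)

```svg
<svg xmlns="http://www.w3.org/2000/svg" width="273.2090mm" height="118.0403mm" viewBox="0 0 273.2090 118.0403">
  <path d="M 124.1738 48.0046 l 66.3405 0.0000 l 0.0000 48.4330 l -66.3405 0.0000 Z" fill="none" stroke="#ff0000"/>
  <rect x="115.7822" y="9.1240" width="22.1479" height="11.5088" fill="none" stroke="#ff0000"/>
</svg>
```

1 u = 1 mm; y_m = 118.0403 − y.

[1] `<path>` rectangle, #ff0000→engrave S219 F2888: (124.1738,70.0357) → (190.5143,70.0357) → (190.5143,21.6027) → (124.1738,21.6027) → (124.1738,70.0357) (closed)

[2] `<rect>` rectangle, #ff0000→engrave S219 F2888: (115.7822,108.9163) → (137.9301,108.9163) → (137.9301,97.4075) → (115.7822,97.4075) → (115.7822,108.9163) (closed)

(bCNC post)
(Date: synthetic)
G21
G90
G00 X124.1738 Y70.0357
M3 S219
G01 X190.5143 Y70.0357 F2888
G01 X190.5143 Y21.6027
G01 X124.1738 Y21.6027
G01 X124.1738 Y70.0357
M5
G00 X115.7822 Y108.9163
M3 S219
G01 X137.9301 Y108.9163 F2888
G01 X137.9301 Y97.4075
G01 X115.7822 Y97.4075
G01 X115.7822 Y108.9163
M5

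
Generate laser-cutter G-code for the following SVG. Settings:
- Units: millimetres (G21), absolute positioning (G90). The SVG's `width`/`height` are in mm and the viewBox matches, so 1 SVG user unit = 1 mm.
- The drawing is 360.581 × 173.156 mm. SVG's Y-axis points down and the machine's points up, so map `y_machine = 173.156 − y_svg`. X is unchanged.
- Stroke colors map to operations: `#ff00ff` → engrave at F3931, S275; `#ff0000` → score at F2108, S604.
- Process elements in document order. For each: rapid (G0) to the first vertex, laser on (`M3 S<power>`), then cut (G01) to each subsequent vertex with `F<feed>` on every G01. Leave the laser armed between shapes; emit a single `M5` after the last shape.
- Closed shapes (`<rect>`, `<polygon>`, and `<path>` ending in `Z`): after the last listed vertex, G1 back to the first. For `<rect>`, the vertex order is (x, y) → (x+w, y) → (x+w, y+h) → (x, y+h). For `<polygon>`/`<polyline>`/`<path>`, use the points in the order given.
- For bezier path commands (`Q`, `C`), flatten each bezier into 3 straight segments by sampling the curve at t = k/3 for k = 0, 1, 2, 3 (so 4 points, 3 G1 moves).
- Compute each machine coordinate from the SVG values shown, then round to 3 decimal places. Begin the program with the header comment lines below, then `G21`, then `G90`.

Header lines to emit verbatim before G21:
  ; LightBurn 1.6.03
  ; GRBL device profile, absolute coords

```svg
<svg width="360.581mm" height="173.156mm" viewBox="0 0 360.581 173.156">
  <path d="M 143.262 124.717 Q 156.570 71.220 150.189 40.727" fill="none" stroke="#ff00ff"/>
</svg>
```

; LightBurn 1.6.03
; GRBL device profile, absolute coords
G21
G90
G0 X143.262 Y48.439
M3 S275
G01 X149.946 Y81.548 F3931
G01 X152.255 Y109.544 F3931
G01 X150.189 Y132.429 F3931
M5

1 u = 1 mm; y_m = 173.156 − y.

[1] `<path>` quadratic bezier, #ff00ff→engrave S275 F3931: (143.262,48.439) → (149.946,81.548) → (152.255,109.544) → (150.189,132.429)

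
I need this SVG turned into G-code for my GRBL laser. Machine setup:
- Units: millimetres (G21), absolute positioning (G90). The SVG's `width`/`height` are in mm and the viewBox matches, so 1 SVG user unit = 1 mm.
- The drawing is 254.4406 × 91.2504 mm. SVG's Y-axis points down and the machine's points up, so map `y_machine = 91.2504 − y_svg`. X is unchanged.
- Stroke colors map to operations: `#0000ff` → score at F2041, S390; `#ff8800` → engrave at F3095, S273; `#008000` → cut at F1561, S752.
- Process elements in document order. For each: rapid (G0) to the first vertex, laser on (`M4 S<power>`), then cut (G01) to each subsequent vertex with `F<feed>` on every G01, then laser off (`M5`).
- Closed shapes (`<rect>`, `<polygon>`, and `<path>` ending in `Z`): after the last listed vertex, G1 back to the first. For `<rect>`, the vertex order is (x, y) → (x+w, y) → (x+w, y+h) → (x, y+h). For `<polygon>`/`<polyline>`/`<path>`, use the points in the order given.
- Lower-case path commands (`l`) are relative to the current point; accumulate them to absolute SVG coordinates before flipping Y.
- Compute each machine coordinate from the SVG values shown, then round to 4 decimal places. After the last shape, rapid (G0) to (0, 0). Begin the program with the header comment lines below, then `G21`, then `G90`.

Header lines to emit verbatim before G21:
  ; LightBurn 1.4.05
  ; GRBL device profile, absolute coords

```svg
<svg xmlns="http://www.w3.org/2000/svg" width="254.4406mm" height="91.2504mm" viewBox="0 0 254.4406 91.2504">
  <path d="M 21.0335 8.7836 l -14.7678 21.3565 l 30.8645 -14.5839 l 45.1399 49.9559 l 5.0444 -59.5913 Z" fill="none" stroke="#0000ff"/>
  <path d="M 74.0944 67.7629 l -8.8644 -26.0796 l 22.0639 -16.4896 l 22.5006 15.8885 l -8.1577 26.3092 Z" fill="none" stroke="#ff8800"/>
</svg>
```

1 u = 1 mm; y_m = 91.2504 − y.

[1] `<path>` closed polygon, #0000ff→score S390 F2041: (21.0335,82.4668) → (6.2657,61.1103) → (37.1302,75.6942) → (82.2701,25.7383) → (87.3145,85.3296) → (21.0335,82.4668) (closed)

[2] `<path>` regular polygon, #ff8800→engrave S273 F3095: (74.0944,23.4875) → (65.2300,49.5671) → (87.2939,66.0567) → (109.7945,50.1682) → (101.6368,23.8590) → (74.0944,23.4875) (closed)

; LightBurn 1.4.05
; GRBL device profile, absolute coords
G21
G90
G0 X21.0335 Y82.4668
M4 S390
G01 X6.2657 Y61.1103 F2041
G01 X37.1302 Y75.6942 F2041
G01 X82.2701 Y25.7383 F2041
G01 X87.3145 Y85.3296 F2041
G01 X21.0335 Y82.4668 F2041
M5
G0 X74.0944 Y23.4875
M4 S273
G01 X65.2300 Y49.5671 F3095
G01 X87.2939 Y66.0567 F3095
G01 X109.7945 Y50.1682 F3095
G01 X101.6368 Y23.8590 F3095
G01 X74.0944 Y23.4875 F3095
M5
G0 X0.0000 Y0.0000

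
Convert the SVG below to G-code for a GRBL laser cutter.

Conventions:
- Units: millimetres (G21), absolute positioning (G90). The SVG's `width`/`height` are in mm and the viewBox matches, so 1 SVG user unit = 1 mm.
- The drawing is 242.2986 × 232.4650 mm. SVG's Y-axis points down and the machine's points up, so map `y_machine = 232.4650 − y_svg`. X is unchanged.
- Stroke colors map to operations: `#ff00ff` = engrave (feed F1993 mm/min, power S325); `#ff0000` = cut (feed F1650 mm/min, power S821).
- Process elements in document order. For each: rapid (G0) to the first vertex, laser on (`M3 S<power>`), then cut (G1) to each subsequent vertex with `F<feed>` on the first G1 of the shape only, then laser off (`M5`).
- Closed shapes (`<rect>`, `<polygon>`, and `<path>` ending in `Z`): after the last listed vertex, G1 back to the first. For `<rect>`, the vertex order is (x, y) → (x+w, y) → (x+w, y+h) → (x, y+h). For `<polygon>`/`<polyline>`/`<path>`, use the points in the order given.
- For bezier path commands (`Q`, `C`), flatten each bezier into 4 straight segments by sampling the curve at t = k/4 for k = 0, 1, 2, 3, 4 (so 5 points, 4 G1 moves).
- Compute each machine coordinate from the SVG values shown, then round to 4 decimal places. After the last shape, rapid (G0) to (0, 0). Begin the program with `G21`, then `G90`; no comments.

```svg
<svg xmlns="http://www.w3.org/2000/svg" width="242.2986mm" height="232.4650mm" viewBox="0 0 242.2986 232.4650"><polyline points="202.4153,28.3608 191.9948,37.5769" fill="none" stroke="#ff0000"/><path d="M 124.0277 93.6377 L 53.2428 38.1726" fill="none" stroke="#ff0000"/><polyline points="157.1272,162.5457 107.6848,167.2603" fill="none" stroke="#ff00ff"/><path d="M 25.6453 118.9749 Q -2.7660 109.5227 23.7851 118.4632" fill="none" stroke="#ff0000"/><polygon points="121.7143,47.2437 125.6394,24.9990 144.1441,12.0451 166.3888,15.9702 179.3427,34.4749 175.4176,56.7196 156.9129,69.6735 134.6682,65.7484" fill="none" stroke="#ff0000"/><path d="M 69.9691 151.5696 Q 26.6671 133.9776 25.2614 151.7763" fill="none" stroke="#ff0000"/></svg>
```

G21
G90
G0 X202.4153 Y204.1042
M3 S821
G1 X191.9948 Y194.8881 F1650
M5
G0 X124.0277 Y138.8273
M3 S821
G1 X53.2428 Y194.2924 F1650
M5
G0 X157.1272 Y69.9193
M3 S325
G1 X107.6848 Y65.2047 F1993
M5
G0 X25.6453 Y113.4901
M3 S821
G1 X14.8748 Y117.0667 F1650
G1 X10.9746 Y118.3441
G1 X13.9447 Y117.3225
G1 X23.7851 Y114.0018
M5
G0 X121.7143 Y185.2213
M3 S821
G1 X125.6394 Y207.4660 F1650
G1 X144.1441 Y220.4199
G1 X166.3888 Y216.4948
G1 X179.3427 Y197.9901
G1 X175.4176 Y175.7454
G1 X156.9129 Y162.7915
G1 X134.6682 Y166.7166
G1 X121.7143 Y185.2213
M5
G0 X69.9691 Y80.8954
M3 S821
G1 X50.9366 Y87.4795 F1650
G1 X37.1412 Y89.6397
G1 X28.5828 Y87.3761
G1 X25.2614 Y80.6887
M5
G0 X0.0000 Y0.0000

1 u = 1 mm; y_m = 232.4650 − y.

[1] `<polyline>` line segment, #ff0000→cut S821 F1650: (202.4153,204.1042) → (191.9948,194.8881)

[2] `<path>` line segment, #ff0000→cut S821 F1650: (124.0277,138.8273) → (53.2428,194.2924)

[3] `<polyline>` line segment, #ff00ff→engrave S325 F1993: (157.1272,69.9193) → (107.6848,65.2047)

[4] `<path>` quadratic bezier, #ff0000→cut S821 F1650: (25.6453,113.4901) → (14.8748,117.0667) → (10.9746,118.3441) → (13.9447,117.3225) → (23.7851,114.0018)

[5] `<polygon>` regular polygon, #ff0000→cut S821 F1650: (121.7143,185.2213) → (125.6394,207.4660) → (144.1441,220.4199) → (166.3888,216.4948) → (179.3427,197.9901) → (175.4176,175.7454) → (156.9129,162.7915) → (134.6682,166.7166) → (121.7143,185.2213) (closed)

[6] `<path>` quadratic bezier, #ff0000→cut S821 F1650: (69.9691,80.8954) → (50.9366,87.4795) → (37.1412,89.6397) → (28.5828,87.3761) → (25.2614,80.6887)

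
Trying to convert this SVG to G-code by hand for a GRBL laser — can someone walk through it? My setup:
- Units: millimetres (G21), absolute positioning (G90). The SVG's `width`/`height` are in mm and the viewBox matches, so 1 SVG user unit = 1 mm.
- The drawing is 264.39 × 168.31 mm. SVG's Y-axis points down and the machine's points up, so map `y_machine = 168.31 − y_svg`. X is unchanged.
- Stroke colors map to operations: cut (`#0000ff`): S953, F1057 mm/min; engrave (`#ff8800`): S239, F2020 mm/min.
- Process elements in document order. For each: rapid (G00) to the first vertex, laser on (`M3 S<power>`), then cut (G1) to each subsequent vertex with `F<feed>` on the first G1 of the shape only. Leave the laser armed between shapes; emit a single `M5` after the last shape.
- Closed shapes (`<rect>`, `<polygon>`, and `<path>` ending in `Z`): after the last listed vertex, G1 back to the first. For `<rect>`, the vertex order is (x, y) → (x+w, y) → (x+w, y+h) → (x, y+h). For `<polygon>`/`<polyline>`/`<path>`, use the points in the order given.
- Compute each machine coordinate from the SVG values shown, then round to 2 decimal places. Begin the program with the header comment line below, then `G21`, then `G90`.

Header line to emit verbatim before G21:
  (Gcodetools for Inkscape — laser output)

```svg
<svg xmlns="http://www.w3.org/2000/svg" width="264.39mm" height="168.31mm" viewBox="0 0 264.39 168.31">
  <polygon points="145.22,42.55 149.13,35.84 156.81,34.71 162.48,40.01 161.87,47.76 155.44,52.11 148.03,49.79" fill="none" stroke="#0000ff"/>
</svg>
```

Since the viewBox matches the mm dimensions, user units are millimetres directly. The only transform is the Y-flip y_m = 168.31 − y_svg.

Shape 1 is a regular polygon drawn with `<polygon>`. Its stroke #0000ff means cut at S953, F1057. After flipping Y the toolpath is (145.22,125.76) → (149.13,132.47) → (156.81,133.60) → (162.48,128.30) → (161.87,120.55) → (155.44,116.20) → (148.03,118.52) → (145.22,125.76), returning to the start.

(Gcodetools for Inkscape — laser output)
G21
G90
G00 X145.22 Y125.76
M3 S953
G1 X149.13 Y132.47 F1057
G1 X156.81 Y133.60
G1 X162.48 Y128.30
G1 X161.87 Y120.55
G1 X155.44 Y116.20
G1 X148.03 Y118.52
G1 X145.22 Y125.76
M5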